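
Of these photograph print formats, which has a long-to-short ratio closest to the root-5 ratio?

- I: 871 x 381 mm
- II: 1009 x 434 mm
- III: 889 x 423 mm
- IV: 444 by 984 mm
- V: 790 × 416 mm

Ratios (long/short): I ≈ 2.286; II ≈ 2.325; III ≈ 2.102; IV ≈ 2.216; V ≈ 1.899.
root-5 ≈ 2.236; option IV is nearest (Δ 0.020).

IV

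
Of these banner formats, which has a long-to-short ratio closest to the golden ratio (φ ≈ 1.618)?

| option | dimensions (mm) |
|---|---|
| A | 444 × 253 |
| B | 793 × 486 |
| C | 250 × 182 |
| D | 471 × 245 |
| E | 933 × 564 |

B

Target golden ratio ≈ 1.618.
A: 1.755 (Δ0.137)  B: 1.632 (Δ0.014)  C: 1.374 (Δ0.244)  D: 1.922 (Δ0.304)  E: 1.654 (Δ0.036)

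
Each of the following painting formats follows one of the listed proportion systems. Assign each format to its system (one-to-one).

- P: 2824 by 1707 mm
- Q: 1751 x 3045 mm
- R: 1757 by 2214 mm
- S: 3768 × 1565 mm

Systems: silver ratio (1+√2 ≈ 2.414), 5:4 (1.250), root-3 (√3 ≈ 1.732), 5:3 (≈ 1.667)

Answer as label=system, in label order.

Ratios: P ≈ 1.654; Q ≈ 1.739; R ≈ 1.260; S ≈ 2.408.
Targets: silver ratio ≈ 2.414; 5:4 ≈ 1.250; root-3 ≈ 1.732; 5:3 ≈ 1.667.

P=5:3, Q=root-3, R=5:4, S=silver ratio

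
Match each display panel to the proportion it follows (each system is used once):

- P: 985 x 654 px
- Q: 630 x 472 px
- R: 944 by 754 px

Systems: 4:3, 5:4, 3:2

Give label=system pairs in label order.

P = 985/654 ≈ 1.506 → 3:2 (1.500)
Q = 630/472 ≈ 1.335 → 4:3 (1.333)
R = 944/754 ≈ 1.252 → 5:4 (1.250)

P=3:2, Q=4:3, R=5:4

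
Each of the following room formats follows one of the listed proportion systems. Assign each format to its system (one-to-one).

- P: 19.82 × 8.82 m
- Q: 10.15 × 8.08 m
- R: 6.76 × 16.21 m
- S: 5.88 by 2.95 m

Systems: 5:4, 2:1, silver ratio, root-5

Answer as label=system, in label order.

Ratios: P ≈ 2.247; Q ≈ 1.256; R ≈ 2.398; S ≈ 1.993.
Targets: 5:4 ≈ 1.250; 2:1 ≈ 2.000; silver ratio ≈ 2.414; root-5 ≈ 2.236.

P=root-5, Q=5:4, R=silver ratio, S=2:1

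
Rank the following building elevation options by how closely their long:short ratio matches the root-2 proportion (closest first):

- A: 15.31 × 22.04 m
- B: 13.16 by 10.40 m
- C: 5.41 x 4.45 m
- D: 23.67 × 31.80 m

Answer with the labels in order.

A, D, B, C

A: 22.04/15.31 ≈ 1.440 → |1.440 − 1.414| = 0.026
B: 13.16/10.40 ≈ 1.265 → |1.265 − 1.414| = 0.149
C: 5.41/4.45 ≈ 1.216 → |1.216 − 1.414| = 0.198
D: 31.80/23.67 ≈ 1.343 → |1.343 − 1.414| = 0.071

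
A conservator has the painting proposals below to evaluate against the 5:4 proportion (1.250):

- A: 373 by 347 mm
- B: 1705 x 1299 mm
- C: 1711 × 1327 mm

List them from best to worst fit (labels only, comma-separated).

Ratios: A = 373 / 347 ≈ 1.075; B = 1705 / 1299 ≈ 1.313; C = 1711 / 1327 ≈ 1.289.
|Δ from 1.250|: A 0.175; B 0.063; C 0.039.

C, B, A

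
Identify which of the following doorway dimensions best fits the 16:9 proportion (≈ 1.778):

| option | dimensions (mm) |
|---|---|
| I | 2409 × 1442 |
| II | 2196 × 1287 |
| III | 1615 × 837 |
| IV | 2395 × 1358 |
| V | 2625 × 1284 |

IV

Ratios (long/short): I ≈ 1.671; II ≈ 1.706; III ≈ 1.930; IV ≈ 1.764; V ≈ 2.044.
16:9 ≈ 1.778; option IV is nearest (Δ 0.014).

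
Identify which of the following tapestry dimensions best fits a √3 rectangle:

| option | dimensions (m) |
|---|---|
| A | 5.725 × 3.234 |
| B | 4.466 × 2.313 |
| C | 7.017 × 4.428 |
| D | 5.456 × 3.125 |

D

Ratios (long/short): A ≈ 1.770; B ≈ 1.931; C ≈ 1.585; D ≈ 1.746.
root-3 ≈ 1.732; option D is nearest (Δ 0.014).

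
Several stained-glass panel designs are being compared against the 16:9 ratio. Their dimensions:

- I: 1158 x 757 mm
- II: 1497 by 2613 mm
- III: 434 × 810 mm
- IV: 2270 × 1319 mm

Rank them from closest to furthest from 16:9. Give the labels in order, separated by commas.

I: 1158/757 ≈ 1.530 → |1.530 − 1.778| = 0.248
II: 2613/1497 ≈ 1.745 → |1.745 − 1.778| = 0.033
III: 810/434 ≈ 1.866 → |1.866 − 1.778| = 0.088
IV: 2270/1319 ≈ 1.721 → |1.721 − 1.778| = 0.057

II, IV, III, I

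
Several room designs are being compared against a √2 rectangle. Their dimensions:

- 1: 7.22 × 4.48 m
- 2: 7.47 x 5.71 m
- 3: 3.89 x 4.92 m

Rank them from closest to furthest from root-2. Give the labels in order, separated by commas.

Ratios: 1 = 7.22 / 4.48 ≈ 1.612; 2 = 7.47 / 5.71 ≈ 1.308; 3 = 4.92 / 3.89 ≈ 1.265.
|Δ from 1.414|: 1 0.198; 2 0.106; 3 0.149.

2, 3, 1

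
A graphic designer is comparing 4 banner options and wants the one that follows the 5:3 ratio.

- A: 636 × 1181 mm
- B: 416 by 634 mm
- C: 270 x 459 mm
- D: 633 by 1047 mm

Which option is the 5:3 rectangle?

Ratios (long/short): A ≈ 1.857; B ≈ 1.524; C ≈ 1.700; D ≈ 1.654.
5:3 ≈ 1.667; option D is nearest (Δ 0.013).

D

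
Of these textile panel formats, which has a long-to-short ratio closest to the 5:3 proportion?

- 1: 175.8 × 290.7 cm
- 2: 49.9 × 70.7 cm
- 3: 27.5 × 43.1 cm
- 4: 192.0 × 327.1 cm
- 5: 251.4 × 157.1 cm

Ratios (long/short): 1 ≈ 1.654; 2 ≈ 1.417; 3 ≈ 1.567; 4 ≈ 1.704; 5 ≈ 1.600.
5:3 ≈ 1.667; option 1 is nearest (Δ 0.013).

1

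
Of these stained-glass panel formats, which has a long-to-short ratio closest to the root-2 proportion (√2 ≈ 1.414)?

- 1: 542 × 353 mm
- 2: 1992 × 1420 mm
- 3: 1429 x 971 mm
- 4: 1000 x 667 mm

Target root-2 ≈ 1.414.
1: 1.535 (Δ0.121)  2: 1.403 (Δ0.011)  3: 1.472 (Δ0.058)  4: 1.499 (Δ0.085)

2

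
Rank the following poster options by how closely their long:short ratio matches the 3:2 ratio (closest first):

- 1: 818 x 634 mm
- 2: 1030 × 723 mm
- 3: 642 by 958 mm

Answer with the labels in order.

Ratios: 1 = 818 / 634 ≈ 1.290; 2 = 1030 / 723 ≈ 1.425; 3 = 958 / 642 ≈ 1.492.
|Δ from 1.500|: 1 0.210; 2 0.075; 3 0.008.

3, 2, 1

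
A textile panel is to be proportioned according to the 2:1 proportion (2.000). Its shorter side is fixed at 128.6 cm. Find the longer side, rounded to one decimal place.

2:1 = 2.00000.
Longer side = 128.6 × 2.00000 ≈ 257.200 → 257.2 cm.

257.2 cm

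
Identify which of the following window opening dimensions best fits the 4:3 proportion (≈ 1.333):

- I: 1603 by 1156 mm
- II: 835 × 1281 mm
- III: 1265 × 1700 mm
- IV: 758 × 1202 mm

III

Ratios (long/short): I ≈ 1.387; II ≈ 1.534; III ≈ 1.344; IV ≈ 1.586.
4:3 ≈ 1.333; option III is nearest (Δ 0.011).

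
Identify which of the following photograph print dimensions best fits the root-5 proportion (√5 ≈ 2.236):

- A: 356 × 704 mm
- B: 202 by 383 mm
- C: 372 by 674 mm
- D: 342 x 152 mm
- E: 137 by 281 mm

Target root-5 ≈ 2.236.
A: 1.978 (Δ0.258)  B: 1.896 (Δ0.340)  C: 1.812 (Δ0.424)  D: 2.250 (Δ0.014)  E: 2.051 (Δ0.185)

D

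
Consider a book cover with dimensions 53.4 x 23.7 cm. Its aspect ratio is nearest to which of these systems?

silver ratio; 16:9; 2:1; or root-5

root-5

53.4/23.7 ≈ 2.253. Nearest candidates are root-5 (2.236, off by 0.017) and silver ratio (2.414, off by 0.161).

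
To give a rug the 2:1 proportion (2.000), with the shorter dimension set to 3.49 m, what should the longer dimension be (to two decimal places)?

2:1 = 2.00000.
Longer side = 3.49 × 2.00000 ≈ 6.9800 → 6.98 m.

6.98 m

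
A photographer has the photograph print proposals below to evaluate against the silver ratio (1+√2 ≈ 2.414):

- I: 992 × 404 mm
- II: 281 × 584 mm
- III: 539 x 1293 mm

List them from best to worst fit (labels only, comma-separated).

III, I, II

Ratios: I = 992 / 404 ≈ 2.455; II = 584 / 281 ≈ 2.078; III = 1293 / 539 ≈ 2.399.
|Δ from 2.414|: I 0.041; II 0.336; III 0.015.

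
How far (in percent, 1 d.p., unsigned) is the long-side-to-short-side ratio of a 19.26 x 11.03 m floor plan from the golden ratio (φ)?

7.9%

Ratio = 19.26 / 11.03 ≈ 1.7461.
Ideal golden ratio ≈ 1.6180. |1.7461 − 1.6180| / 1.6180 ≈ 7.92% → 7.9%.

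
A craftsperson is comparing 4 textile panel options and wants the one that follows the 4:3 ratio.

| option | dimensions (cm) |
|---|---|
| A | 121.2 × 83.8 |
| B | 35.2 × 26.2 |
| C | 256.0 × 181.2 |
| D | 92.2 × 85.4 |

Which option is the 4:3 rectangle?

Target 4:3 ≈ 1.333.
A: 1.446 (Δ0.113)  B: 1.344 (Δ0.011)  C: 1.413 (Δ0.080)  D: 1.080 (Δ0.253)

B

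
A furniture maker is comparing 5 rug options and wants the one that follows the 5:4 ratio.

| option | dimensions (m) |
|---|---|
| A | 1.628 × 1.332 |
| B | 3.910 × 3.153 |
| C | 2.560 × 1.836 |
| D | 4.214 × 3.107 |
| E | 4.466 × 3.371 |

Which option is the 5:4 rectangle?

B

Ratios (long/short): A ≈ 1.222; B ≈ 1.240; C ≈ 1.394; D ≈ 1.356; E ≈ 1.325.
5:4 ≈ 1.250; option B is nearest (Δ 0.010).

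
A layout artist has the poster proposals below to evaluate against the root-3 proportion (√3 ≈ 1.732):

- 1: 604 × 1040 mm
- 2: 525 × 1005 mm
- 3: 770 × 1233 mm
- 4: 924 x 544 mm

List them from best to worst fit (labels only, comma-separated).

1, 4, 3, 2

1: 1040/604 ≈ 1.722 → |1.722 − 1.732| = 0.010
2: 1005/525 ≈ 1.914 → |1.914 − 1.732| = 0.182
3: 1233/770 ≈ 1.601 → |1.601 − 1.732| = 0.131
4: 924/544 ≈ 1.699 → |1.699 − 1.732| = 0.033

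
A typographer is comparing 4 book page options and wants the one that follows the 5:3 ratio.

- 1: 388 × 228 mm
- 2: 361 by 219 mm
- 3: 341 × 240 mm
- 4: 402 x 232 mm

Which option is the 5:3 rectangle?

Ratios (long/short): 1 ≈ 1.702; 2 ≈ 1.648; 3 ≈ 1.421; 4 ≈ 1.733.
5:3 ≈ 1.667; option 2 is nearest (Δ 0.019).

2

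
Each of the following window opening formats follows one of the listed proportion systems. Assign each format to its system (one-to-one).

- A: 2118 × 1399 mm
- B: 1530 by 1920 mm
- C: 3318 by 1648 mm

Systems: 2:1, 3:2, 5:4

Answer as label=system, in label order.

A=3:2, B=5:4, C=2:1

A = 2118/1399 ≈ 1.514 → 3:2 (1.500)
B = 1920/1530 ≈ 1.255 → 5:4 (1.250)
C = 3318/1648 ≈ 2.013 → 2:1 (2.000)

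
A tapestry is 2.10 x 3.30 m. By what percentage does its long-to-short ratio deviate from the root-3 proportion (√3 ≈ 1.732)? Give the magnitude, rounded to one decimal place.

9.3%

Ratio = 3.30 / 2.10 ≈ 1.5714.
Ideal root-3 ≈ 1.7321. |1.5714 − 1.7321| / 1.7321 ≈ 9.28% → 9.3%.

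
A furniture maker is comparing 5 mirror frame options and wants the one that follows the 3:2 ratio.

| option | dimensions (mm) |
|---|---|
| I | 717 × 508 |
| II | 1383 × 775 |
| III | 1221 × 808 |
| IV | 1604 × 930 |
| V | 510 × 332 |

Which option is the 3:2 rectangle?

Target 3:2 ≈ 1.500.
I: 1.411 (Δ0.089)  II: 1.785 (Δ0.285)  III: 1.511 (Δ0.011)  IV: 1.725 (Δ0.225)  V: 1.536 (Δ0.036)

III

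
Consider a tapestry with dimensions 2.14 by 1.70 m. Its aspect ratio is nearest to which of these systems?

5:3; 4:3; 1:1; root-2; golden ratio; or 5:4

Ratio = 2.14 / 1.70 ≈ 1.259.
Distances: 5:3 1.667 (Δ 0.408); 4:3 1.333 (Δ 0.074); 1:1 1.000 (Δ 0.259); root-2 1.414 (Δ 0.155); golden ratio 1.618 (Δ 0.359); 5:4 1.250 (Δ 0.009).

5:4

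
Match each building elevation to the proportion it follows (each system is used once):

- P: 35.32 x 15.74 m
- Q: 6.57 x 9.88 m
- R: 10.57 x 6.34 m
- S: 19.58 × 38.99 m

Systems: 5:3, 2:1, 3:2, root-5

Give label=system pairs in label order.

P = 35.32/15.74 ≈ 2.244 → root-5 (2.236)
Q = 9.88/6.57 ≈ 1.504 → 3:2 (1.500)
R = 10.57/6.34 ≈ 1.667 → 5:3 (1.667)
S = 38.99/19.58 ≈ 1.991 → 2:1 (2.000)

P=root-5, Q=3:2, R=5:3, S=2:1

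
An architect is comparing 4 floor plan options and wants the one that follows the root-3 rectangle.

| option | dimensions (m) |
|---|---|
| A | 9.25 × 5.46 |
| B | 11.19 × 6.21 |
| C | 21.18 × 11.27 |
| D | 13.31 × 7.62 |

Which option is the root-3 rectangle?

Ratios (long/short): A ≈ 1.694; B ≈ 1.802; C ≈ 1.879; D ≈ 1.747.
root-3 ≈ 1.732; option D is nearest (Δ 0.015).

D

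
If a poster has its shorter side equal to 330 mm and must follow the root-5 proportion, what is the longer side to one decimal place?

root-5 ≈ 2.23607.
Longer side = 330 × 2.23607 ≈ 737.903 → 737.9 mm.

737.9 mm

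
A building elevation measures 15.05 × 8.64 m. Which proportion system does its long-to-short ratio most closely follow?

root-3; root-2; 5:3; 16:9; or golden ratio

15.05/8.64 ≈ 1.742. Nearest candidates are root-3 (1.732, off by 0.010) and 16:9 (1.778, off by 0.036).

root-3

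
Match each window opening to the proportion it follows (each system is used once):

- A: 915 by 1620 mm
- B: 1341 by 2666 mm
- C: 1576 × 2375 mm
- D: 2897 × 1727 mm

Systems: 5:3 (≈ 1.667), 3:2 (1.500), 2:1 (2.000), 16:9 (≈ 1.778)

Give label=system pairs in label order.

A=16:9, B=2:1, C=3:2, D=5:3

A = 1620/915 ≈ 1.770 → 16:9 (1.778)
B = 2666/1341 ≈ 1.988 → 2:1 (2.000)
C = 2375/1576 ≈ 1.507 → 3:2 (1.500)
D = 2897/1727 ≈ 1.677 → 5:3 (1.667)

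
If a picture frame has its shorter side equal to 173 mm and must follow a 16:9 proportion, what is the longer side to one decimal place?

16:9 ≈ 1.77778.
Longer side = 173 × 1.77778 ≈ 307.556 → 307.6 mm.

307.6 mm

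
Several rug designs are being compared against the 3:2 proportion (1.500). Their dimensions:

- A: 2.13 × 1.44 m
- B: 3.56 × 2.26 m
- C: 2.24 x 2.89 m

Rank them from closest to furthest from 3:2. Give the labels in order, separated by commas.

A: 2.13/1.44 ≈ 1.479 → |1.479 − 1.500| = 0.021
B: 3.56/2.26 ≈ 1.575 → |1.575 − 1.500| = 0.075
C: 2.89/2.24 ≈ 1.290 → |1.290 − 1.500| = 0.210

A, B, C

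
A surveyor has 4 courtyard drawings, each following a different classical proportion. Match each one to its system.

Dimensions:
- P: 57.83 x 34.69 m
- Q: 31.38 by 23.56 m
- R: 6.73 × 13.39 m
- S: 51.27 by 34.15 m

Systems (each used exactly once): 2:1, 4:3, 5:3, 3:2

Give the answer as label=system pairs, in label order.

Ratios: P ≈ 1.667; Q ≈ 1.332; R ≈ 1.990; S ≈ 1.501.
Targets: 2:1 ≈ 2.000; 4:3 ≈ 1.333; 5:3 ≈ 1.667; 3:2 ≈ 1.500.

P=5:3, Q=4:3, R=2:1, S=3:2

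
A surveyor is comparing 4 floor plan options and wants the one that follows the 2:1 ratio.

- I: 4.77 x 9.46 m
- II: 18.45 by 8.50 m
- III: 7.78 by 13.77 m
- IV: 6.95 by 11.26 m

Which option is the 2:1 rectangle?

Ratios (long/short): I ≈ 1.983; II ≈ 2.171; III ≈ 1.770; IV ≈ 1.620.
2:1 ≈ 2.000; option I is nearest (Δ 0.017).

I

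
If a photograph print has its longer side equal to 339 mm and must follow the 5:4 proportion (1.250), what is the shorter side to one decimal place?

271.2 mm

5:4 = 1.25000.
Shorter side = 339 ÷ 1.25000 ≈ 271.200 → 271.2 mm.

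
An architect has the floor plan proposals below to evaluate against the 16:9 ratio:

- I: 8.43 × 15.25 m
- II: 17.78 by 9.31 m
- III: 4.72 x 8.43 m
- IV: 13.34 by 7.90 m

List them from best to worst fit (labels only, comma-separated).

I: 15.25/8.43 ≈ 1.809 → |1.809 − 1.778| = 0.031
II: 17.78/9.31 ≈ 1.910 → |1.910 − 1.778| = 0.132
III: 8.43/4.72 ≈ 1.786 → |1.786 − 1.778| = 0.008
IV: 13.34/7.90 ≈ 1.689 → |1.689 − 1.778| = 0.089

III, I, IV, II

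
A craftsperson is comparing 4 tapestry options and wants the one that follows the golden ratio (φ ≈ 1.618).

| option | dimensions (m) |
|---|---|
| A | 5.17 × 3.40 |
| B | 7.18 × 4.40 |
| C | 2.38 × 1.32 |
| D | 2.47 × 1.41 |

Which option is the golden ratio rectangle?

B

Ratios (long/short): A ≈ 1.521; B ≈ 1.632; C ≈ 1.803; D ≈ 1.752.
golden ratio ≈ 1.618; option B is nearest (Δ 0.014).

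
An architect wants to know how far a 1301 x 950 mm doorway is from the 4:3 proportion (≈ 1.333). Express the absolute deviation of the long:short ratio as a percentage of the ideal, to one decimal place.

2.7%

Ratio = 1301 / 950 ≈ 1.3695.
Ideal 4:3 ≈ 1.3333. |1.3695 − 1.3333| / 1.3333 ≈ 2.72% → 2.7%.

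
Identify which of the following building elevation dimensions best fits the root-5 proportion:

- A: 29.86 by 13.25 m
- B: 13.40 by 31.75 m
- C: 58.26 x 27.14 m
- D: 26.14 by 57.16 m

A

Target root-5 ≈ 2.236.
A: 2.254 (Δ0.018)  B: 2.369 (Δ0.133)  C: 2.147 (Δ0.089)  D: 2.187 (Δ0.049)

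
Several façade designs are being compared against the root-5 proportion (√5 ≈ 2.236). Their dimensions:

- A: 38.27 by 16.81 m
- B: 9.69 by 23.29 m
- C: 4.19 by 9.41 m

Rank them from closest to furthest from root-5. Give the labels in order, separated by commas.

Ratios: A = 38.27 / 16.81 ≈ 2.277; B = 23.29 / 9.69 ≈ 2.404; C = 9.41 / 4.19 ≈ 2.246.
|Δ from 2.236|: A 0.041; B 0.168; C 0.010.

C, A, B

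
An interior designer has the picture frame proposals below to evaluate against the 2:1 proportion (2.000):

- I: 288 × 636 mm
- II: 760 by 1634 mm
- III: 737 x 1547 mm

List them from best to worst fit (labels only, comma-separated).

Ratios: I = 636 / 288 ≈ 2.208; II = 1634 / 760 ≈ 2.150; III = 1547 / 737 ≈ 2.099.
|Δ from 2.000|: I 0.208; II 0.150; III 0.099.

III, II, I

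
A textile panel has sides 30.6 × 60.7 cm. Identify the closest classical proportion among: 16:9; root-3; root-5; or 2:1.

60.7/30.6 ≈ 1.984. Nearest candidates are 2:1 (2.000, off by 0.016) and 16:9 (1.778, off by 0.206).

2:1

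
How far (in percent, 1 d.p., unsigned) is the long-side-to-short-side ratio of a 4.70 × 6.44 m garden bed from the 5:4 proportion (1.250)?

Ratio = 6.44 / 4.70 ≈ 1.3702.
Ideal 5:4 = 1.2500. |1.3702 − 1.2500| / 1.2500 ≈ 9.62% → 9.6%.

9.6%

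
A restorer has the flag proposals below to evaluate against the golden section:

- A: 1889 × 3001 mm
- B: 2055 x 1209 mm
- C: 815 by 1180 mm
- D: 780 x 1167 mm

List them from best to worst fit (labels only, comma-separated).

A: 3001/1889 ≈ 1.589 → |1.589 − 1.618| = 0.029
B: 2055/1209 ≈ 1.700 → |1.700 − 1.618| = 0.082
C: 1180/815 ≈ 1.448 → |1.448 − 1.618| = 0.170
D: 1167/780 ≈ 1.496 → |1.496 − 1.618| = 0.122

A, B, D, C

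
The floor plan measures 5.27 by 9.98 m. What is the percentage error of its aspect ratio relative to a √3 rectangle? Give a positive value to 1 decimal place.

Ratio = 9.98 / 5.27 ≈ 1.8937.
Ideal root-3 ≈ 1.7321. |1.8937 − 1.7321| / 1.7321 ≈ 9.33% → 9.3%.

9.3%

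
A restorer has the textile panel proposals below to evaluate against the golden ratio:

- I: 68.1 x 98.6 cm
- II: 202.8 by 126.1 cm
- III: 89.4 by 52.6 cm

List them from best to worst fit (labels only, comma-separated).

II, III, I

Ratios: I = 98.6 / 68.1 ≈ 1.448; II = 202.8 / 126.1 ≈ 1.608; III = 89.4 / 52.6 ≈ 1.700.
|Δ from 1.618|: I 0.170; II 0.010; III 0.082.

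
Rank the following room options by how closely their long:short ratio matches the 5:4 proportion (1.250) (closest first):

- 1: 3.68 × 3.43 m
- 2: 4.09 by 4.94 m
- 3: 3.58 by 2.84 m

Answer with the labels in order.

Ratios: 1 = 3.68 / 3.43 ≈ 1.073; 2 = 4.94 / 4.09 ≈ 1.208; 3 = 3.58 / 2.84 ≈ 1.261.
|Δ from 1.250|: 1 0.177; 2 0.042; 3 0.011.

3, 2, 1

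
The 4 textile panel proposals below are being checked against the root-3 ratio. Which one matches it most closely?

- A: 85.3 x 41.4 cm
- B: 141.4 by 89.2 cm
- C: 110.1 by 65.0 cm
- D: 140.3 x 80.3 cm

D

Target root-3 ≈ 1.732.
A: 2.060 (Δ0.328)  B: 1.585 (Δ0.147)  C: 1.694 (Δ0.038)  D: 1.747 (Δ0.015)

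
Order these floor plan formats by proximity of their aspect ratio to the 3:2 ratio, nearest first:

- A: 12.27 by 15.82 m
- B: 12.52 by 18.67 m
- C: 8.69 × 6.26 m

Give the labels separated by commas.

A: 15.82/12.27 ≈ 1.289 → |1.289 − 1.500| = 0.211
B: 18.67/12.52 ≈ 1.491 → |1.491 − 1.500| = 0.009
C: 8.69/6.26 ≈ 1.388 → |1.388 − 1.500| = 0.112

B, C, A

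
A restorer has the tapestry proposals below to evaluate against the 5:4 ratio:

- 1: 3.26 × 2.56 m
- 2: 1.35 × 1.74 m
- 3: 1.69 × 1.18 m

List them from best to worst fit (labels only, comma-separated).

1, 2, 3

Ratios: 1 = 3.26 / 2.56 ≈ 1.273; 2 = 1.74 / 1.35 ≈ 1.289; 3 = 1.69 / 1.18 ≈ 1.432.
|Δ from 1.250|: 1 0.023; 2 0.039; 3 0.182.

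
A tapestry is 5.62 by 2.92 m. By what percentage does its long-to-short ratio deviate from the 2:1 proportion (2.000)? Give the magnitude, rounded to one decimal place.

Ratio = 5.62 / 2.92 ≈ 1.9247.
Ideal 2:1 = 2.0000. |1.9247 − 2.0000| / 2.0000 ≈ 3.76% → 3.8%.

3.8%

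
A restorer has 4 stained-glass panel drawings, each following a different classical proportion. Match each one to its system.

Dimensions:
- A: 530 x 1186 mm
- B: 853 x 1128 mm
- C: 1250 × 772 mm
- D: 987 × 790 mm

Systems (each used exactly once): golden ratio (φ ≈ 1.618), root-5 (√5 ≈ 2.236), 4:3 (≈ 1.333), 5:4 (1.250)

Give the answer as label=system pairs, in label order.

A=root-5, B=4:3, C=golden ratio, D=5:4

A = 1186/530 ≈ 2.238 → root-5 (2.236)
B = 1128/853 ≈ 1.322 → 4:3 (1.333)
C = 1250/772 ≈ 1.619 → golden ratio (1.618)
D = 987/790 ≈ 1.249 → 5:4 (1.250)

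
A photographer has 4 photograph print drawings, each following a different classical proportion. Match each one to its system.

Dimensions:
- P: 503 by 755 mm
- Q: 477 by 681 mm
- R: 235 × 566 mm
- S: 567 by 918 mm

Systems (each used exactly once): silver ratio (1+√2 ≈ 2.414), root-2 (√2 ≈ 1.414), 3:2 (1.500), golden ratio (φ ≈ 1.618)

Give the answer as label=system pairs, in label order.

P = 755/503 ≈ 1.501 → 3:2 (1.500)
Q = 681/477 ≈ 1.428 → root-2 (1.414)
R = 566/235 ≈ 2.409 → silver ratio (2.414)
S = 918/567 ≈ 1.619 → golden ratio (1.618)

P=3:2, Q=root-2, R=silver ratio, S=golden ratio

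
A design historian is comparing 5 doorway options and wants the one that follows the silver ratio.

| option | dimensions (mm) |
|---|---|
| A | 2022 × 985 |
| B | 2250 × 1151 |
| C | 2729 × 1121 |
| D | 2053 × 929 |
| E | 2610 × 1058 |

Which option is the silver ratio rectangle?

C

Ratios (long/short): A ≈ 2.053; B ≈ 1.955; C ≈ 2.434; D ≈ 2.210; E ≈ 2.467.
silver ratio ≈ 2.414; option C is nearest (Δ 0.020).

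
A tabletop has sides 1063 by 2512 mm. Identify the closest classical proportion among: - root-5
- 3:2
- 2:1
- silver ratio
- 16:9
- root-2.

silver ratio

2512/1063 ≈ 2.363. Nearest candidates are silver ratio (2.414, off by 0.051) and root-5 (2.236, off by 0.127).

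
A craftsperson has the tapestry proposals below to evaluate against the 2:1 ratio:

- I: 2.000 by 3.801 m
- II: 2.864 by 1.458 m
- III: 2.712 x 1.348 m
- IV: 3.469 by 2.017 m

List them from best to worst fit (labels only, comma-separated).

III, II, I, IV

Ratios: I = 3.801 / 2.000 ≈ 1.901; II = 2.864 / 1.458 ≈ 1.964; III = 2.712 / 1.348 ≈ 2.012; IV = 3.469 / 2.017 ≈ 1.720.
|Δ from 2.000|: I 0.099; II 0.036; III 0.012; IV 0.280.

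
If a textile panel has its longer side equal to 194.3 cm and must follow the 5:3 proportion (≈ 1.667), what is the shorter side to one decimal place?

116.6 cm

5:3 ≈ 1.66667.
Shorter side = 194.3 ÷ 1.66667 ≈ 116.580 → 116.6 cm.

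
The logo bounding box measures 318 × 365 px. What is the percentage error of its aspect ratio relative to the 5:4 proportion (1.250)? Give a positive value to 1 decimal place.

Ratio = 365 / 318 ≈ 1.1478.
Ideal 5:4 = 1.2500. |1.1478 − 1.2500| / 1.2500 ≈ 8.18% → 8.2%.

8.2%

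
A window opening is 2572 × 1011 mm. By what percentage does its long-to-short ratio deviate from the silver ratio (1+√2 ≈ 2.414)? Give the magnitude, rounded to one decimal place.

Ratio = 2572 / 1011 ≈ 2.5440.
Ideal silver ratio ≈ 2.4142. |2.5440 − 2.4142| / 2.4142 ≈ 5.38% → 5.4%.

5.4%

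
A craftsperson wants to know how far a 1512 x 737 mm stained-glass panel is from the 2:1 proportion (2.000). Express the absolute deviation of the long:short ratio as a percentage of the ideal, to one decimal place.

2.6%

Ratio = 1512 / 737 ≈ 2.0516.
Ideal 2:1 = 2.0000. |2.0516 − 2.0000| / 2.0000 ≈ 2.58% → 2.6%.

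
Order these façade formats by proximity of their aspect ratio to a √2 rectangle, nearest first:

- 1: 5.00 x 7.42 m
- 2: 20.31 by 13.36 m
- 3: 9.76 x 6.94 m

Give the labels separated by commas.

1: 7.42/5.00 ≈ 1.484 → |1.484 − 1.414| = 0.070
2: 20.31/13.36 ≈ 1.520 → |1.520 − 1.414| = 0.106
3: 9.76/6.94 ≈ 1.406 → |1.406 − 1.414| = 0.008

3, 1, 2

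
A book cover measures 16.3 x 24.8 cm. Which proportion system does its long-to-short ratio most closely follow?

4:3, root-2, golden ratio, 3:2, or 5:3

3:2

24.8/16.3 ≈ 1.521. Nearest candidates are 3:2 (1.500, off by 0.021) and golden ratio (1.618, off by 0.097).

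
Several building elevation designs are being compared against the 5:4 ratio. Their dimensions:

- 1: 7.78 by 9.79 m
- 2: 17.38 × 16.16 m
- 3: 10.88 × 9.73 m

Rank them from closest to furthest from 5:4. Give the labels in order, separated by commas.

1, 3, 2

1: 9.79/7.78 ≈ 1.258 → |1.258 − 1.250| = 0.008
2: 17.38/16.16 ≈ 1.075 → |1.075 − 1.250| = 0.175
3: 10.88/9.73 ≈ 1.118 → |1.118 − 1.250| = 0.132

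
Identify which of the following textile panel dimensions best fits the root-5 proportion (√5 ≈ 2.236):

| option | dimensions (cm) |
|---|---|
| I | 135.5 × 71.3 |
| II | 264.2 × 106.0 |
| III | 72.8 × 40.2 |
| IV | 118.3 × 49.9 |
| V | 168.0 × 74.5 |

Target root-5 ≈ 2.236.
I: 1.900 (Δ0.336)  II: 2.492 (Δ0.256)  III: 1.811 (Δ0.425)  IV: 2.371 (Δ0.135)  V: 2.255 (Δ0.019)

V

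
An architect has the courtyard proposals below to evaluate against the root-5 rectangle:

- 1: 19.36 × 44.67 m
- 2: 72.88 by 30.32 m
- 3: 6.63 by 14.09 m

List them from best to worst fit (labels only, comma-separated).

Ratios: 1 = 44.67 / 19.36 ≈ 2.307; 2 = 72.88 / 30.32 ≈ 2.404; 3 = 14.09 / 6.63 ≈ 2.125.
|Δ from 2.236|: 1 0.071; 2 0.168; 3 0.111.

1, 3, 2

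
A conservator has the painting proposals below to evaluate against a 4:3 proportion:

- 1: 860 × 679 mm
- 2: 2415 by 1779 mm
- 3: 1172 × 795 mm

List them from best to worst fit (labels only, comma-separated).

Ratios: 1 = 860 / 679 ≈ 1.267; 2 = 2415 / 1779 ≈ 1.358; 3 = 1172 / 795 ≈ 1.474.
|Δ from 1.333|: 1 0.066; 2 0.025; 3 0.141.

2, 1, 3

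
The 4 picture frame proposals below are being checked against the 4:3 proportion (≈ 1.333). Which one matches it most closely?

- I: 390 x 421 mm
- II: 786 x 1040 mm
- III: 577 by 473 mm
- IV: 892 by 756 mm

II

Ratios (long/short): I ≈ 1.079; II ≈ 1.323; III ≈ 1.220; IV ≈ 1.180.
4:3 ≈ 1.333; option II is nearest (Δ 0.010).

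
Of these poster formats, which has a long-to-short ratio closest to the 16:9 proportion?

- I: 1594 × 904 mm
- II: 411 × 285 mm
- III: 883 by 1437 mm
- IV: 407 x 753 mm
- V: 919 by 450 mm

I

Target 16:9 ≈ 1.778.
I: 1.763 (Δ0.015)  II: 1.442 (Δ0.336)  III: 1.627 (Δ0.151)  IV: 1.850 (Δ0.072)  V: 2.042 (Δ0.264)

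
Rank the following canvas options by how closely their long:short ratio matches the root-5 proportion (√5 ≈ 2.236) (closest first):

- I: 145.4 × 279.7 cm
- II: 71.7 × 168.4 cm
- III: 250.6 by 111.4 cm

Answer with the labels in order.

III, II, I

Ratios: I = 279.7 / 145.4 ≈ 1.924; II = 168.4 / 71.7 ≈ 2.349; III = 250.6 / 111.4 ≈ 2.250.
|Δ from 2.236|: I 0.312; II 0.113; III 0.014.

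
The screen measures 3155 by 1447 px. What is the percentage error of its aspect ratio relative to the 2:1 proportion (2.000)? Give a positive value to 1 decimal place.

Ratio = 3155 / 1447 ≈ 2.1804.
Ideal 2:1 = 2.0000. |2.1804 − 2.0000| / 2.0000 ≈ 9.02% → 9.0%.

9.0%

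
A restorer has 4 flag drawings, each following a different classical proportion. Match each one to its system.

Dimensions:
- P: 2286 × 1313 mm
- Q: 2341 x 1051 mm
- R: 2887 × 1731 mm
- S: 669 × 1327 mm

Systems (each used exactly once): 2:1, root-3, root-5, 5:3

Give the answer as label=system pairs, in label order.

P = 2286/1313 ≈ 1.741 → root-3 (1.732)
Q = 2341/1051 ≈ 2.227 → root-5 (2.236)
R = 2887/1731 ≈ 1.668 → 5:3 (1.667)
S = 1327/669 ≈ 1.984 → 2:1 (2.000)

P=root-3, Q=root-5, R=5:3, S=2:1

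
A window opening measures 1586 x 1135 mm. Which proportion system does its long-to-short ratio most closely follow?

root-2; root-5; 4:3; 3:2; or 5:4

root-2

1586/1135 ≈ 1.397. Nearest candidates are root-2 (1.414, off by 0.017) and 4:3 (1.333, off by 0.064).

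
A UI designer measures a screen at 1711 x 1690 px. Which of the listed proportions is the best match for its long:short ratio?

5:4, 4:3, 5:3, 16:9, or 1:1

1:1

Ratio = 1711 / 1690 ≈ 1.012.
Distances: 5:4 1.250 (Δ 0.238); 4:3 1.333 (Δ 0.321); 5:3 1.667 (Δ 0.655); 16:9 1.778 (Δ 0.766); 1:1 1.000 (Δ 0.012).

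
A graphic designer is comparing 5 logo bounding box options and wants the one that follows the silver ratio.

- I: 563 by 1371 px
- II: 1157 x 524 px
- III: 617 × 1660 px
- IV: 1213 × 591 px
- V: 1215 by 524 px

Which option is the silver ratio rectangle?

Target silver ratio ≈ 2.414.
I: 2.435 (Δ0.021)  II: 2.208 (Δ0.206)  III: 2.690 (Δ0.276)  IV: 2.052 (Δ0.362)  V: 2.319 (Δ0.095)

I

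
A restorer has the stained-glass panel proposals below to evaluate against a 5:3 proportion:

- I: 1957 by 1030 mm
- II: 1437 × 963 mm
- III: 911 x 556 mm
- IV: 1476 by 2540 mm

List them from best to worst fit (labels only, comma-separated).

III, IV, II, I

Ratios: I = 1957 / 1030 ≈ 1.900; II = 1437 / 963 ≈ 1.492; III = 911 / 556 ≈ 1.638; IV = 2540 / 1476 ≈ 1.721.
|Δ from 1.667|: I 0.233; II 0.175; III 0.029; IV 0.054.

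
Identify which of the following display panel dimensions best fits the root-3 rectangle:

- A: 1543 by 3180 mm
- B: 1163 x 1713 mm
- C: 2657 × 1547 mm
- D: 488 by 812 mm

C

Ratios (long/short): A ≈ 2.061; B ≈ 1.473; C ≈ 1.718; D ≈ 1.664.
root-3 ≈ 1.732; option C is nearest (Δ 0.014).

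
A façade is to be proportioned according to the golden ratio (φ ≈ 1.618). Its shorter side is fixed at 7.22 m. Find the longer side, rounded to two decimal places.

golden ratio ≈ 1.61803.
Longer side = 7.22 × 1.61803 ≈ 11.6822 → 11.68 m.

11.68 m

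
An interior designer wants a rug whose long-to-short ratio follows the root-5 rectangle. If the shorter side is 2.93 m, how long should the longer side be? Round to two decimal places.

6.55 m

root-5 ≈ 2.23607.
Longer side = 2.93 × 2.23607 ≈ 6.5517 → 6.55 m.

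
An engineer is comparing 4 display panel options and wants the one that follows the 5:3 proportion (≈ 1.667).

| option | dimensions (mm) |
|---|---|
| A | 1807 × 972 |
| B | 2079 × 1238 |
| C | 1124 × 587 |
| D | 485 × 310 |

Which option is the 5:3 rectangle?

Target 5:3 ≈ 1.667.
A: 1.859 (Δ0.192)  B: 1.679 (Δ0.012)  C: 1.915 (Δ0.248)  D: 1.565 (Δ0.102)

B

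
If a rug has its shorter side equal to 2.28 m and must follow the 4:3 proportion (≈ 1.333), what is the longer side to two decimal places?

3.04 m

4:3 ≈ 1.33333.
Longer side = 2.28 × 1.33333 ≈ 3.0400 → 3.04 m.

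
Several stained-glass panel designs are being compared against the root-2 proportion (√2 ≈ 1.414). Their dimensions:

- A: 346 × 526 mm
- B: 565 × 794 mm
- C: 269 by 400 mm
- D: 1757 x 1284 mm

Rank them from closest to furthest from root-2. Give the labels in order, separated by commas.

B, D, C, A

A: 526/346 ≈ 1.520 → |1.520 − 1.414| = 0.106
B: 794/565 ≈ 1.405 → |1.405 − 1.414| = 0.009
C: 400/269 ≈ 1.487 → |1.487 − 1.414| = 0.073
D: 1757/1284 ≈ 1.368 → |1.368 − 1.414| = 0.046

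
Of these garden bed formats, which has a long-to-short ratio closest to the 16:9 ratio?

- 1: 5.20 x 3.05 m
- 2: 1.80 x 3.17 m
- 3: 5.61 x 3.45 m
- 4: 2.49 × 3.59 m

Ratios (long/short): 1 ≈ 1.705; 2 ≈ 1.761; 3 ≈ 1.626; 4 ≈ 1.442.
16:9 ≈ 1.778; option 2 is nearest (Δ 0.017).

2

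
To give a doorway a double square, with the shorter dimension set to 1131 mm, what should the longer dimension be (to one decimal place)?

2262.0 mm

2:1 = 2.00000.
Longer side = 1131 × 2.00000 ≈ 2262.000 → 2262.0 mm.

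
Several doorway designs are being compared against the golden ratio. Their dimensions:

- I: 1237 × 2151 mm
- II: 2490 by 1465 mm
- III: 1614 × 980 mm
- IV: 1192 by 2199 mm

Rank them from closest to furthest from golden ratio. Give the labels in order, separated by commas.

I: 2151/1237 ≈ 1.739 → |1.739 − 1.618| = 0.121
II: 2490/1465 ≈ 1.700 → |1.700 − 1.618| = 0.082
III: 1614/980 ≈ 1.647 → |1.647 − 1.618| = 0.029
IV: 2199/1192 ≈ 1.845 → |1.845 − 1.618| = 0.227

III, II, I, IV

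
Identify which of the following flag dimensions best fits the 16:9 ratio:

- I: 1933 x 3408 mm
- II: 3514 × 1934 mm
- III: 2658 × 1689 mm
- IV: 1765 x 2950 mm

I

Ratios (long/short): I ≈ 1.763; II ≈ 1.817; III ≈ 1.574; IV ≈ 1.671.
16:9 ≈ 1.778; option I is nearest (Δ 0.015).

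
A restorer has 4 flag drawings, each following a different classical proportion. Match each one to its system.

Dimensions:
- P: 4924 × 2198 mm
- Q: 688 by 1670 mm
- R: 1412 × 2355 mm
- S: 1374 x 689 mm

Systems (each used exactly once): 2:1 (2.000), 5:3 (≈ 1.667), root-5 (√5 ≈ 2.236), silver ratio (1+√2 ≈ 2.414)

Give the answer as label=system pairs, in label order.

P=root-5, Q=silver ratio, R=5:3, S=2:1

Ratios: P ≈ 2.240; Q ≈ 2.427; R ≈ 1.668; S ≈ 1.994.
Targets: 2:1 ≈ 2.000; 5:3 ≈ 1.667; root-5 ≈ 2.236; silver ratio ≈ 2.414.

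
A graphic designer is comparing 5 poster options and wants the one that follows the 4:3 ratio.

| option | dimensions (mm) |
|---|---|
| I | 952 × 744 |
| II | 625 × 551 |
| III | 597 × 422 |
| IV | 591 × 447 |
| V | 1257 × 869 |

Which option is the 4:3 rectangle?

Target 4:3 ≈ 1.333.
I: 1.280 (Δ0.053)  II: 1.134 (Δ0.199)  III: 1.415 (Δ0.082)  IV: 1.322 (Δ0.011)  V: 1.446 (Δ0.113)

IV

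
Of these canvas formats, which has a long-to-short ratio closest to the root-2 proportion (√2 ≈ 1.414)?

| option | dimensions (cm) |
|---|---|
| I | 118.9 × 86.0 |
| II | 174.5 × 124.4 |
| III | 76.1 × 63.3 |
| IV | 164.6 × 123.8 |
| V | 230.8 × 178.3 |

II

Target root-2 ≈ 1.414.
I: 1.383 (Δ0.031)  II: 1.403 (Δ0.011)  III: 1.202 (Δ0.212)  IV: 1.330 (Δ0.084)  V: 1.294 (Δ0.120)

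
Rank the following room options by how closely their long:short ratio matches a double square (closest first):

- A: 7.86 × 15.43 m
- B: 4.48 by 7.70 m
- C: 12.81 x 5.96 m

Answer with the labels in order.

Ratios: A = 15.43 / 7.86 ≈ 1.963; B = 7.70 / 4.48 ≈ 1.719; C = 12.81 / 5.96 ≈ 2.149.
|Δ from 2.000|: A 0.037; B 0.281; C 0.149.

A, C, B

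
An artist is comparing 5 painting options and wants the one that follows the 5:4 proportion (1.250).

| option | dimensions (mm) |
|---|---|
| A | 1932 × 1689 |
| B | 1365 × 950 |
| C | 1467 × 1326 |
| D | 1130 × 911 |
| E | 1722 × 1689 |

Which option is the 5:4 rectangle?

Ratios (long/short): A ≈ 1.144; B ≈ 1.437; C ≈ 1.106; D ≈ 1.240; E ≈ 1.020.
5:4 ≈ 1.250; option D is nearest (Δ 0.010).

D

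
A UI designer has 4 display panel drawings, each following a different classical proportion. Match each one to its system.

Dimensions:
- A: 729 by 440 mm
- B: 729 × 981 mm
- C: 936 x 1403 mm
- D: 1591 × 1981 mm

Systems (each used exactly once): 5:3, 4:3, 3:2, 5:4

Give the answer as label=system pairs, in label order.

A=5:3, B=4:3, C=3:2, D=5:4

Ratios: A ≈ 1.657; B ≈ 1.346; C ≈ 1.499; D ≈ 1.245.
Targets: 5:3 ≈ 1.667; 4:3 ≈ 1.333; 3:2 ≈ 1.500; 5:4 ≈ 1.250.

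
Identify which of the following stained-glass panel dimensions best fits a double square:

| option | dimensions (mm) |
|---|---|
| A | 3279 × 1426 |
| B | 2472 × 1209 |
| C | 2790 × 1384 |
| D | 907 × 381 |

Target 2:1 ≈ 2.000.
A: 2.299 (Δ0.299)  B: 2.045 (Δ0.045)  C: 2.016 (Δ0.016)  D: 2.381 (Δ0.381)

C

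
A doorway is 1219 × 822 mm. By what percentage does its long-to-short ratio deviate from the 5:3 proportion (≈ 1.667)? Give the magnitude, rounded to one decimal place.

11.0%

Ratio = 1219 / 822 ≈ 1.4830.
Ideal 5:3 ≈ 1.6667. |1.4830 − 1.6667| / 1.6667 ≈ 11.02% → 11.0%.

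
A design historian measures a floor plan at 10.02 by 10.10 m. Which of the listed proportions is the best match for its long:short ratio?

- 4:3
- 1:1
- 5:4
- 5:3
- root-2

10.10/10.02 ≈ 1.008. Nearest candidates are 1:1 (1.000, off by 0.008) and 5:4 (1.250, off by 0.242).

1:1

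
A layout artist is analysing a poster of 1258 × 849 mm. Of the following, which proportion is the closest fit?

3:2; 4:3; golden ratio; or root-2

3:2

1258/849 ≈ 1.482. Nearest candidates are 3:2 (1.500, off by 0.018) and root-2 (1.414, off by 0.068).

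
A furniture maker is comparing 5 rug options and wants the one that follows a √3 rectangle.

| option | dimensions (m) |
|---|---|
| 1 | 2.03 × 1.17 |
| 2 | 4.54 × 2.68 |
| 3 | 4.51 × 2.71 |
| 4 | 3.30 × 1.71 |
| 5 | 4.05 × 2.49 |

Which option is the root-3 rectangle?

1

Ratios (long/short): 1 ≈ 1.735; 2 ≈ 1.694; 3 ≈ 1.664; 4 ≈ 1.930; 5 ≈ 1.627.
root-3 ≈ 1.732; option 1 is nearest (Δ 0.003).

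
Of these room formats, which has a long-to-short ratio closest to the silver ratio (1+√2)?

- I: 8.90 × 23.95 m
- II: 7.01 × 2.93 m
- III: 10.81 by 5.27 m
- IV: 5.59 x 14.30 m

II

Ratios (long/short): I ≈ 2.691; II ≈ 2.392; III ≈ 2.051; IV ≈ 2.558.
silver ratio ≈ 2.414; option II is nearest (Δ 0.022).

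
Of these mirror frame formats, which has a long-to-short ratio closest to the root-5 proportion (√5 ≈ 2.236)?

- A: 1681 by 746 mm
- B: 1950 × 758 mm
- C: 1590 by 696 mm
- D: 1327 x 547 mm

A

Target root-5 ≈ 2.236.
A: 2.253 (Δ0.017)  B: 2.573 (Δ0.337)  C: 2.284 (Δ0.048)  D: 2.426 (Δ0.190)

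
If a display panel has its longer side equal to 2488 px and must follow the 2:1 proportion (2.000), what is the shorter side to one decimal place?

2:1 = 2.00000.
Shorter side = 2488 ÷ 2.00000 ≈ 1244.000 → 1244.0 px.

1244.0 px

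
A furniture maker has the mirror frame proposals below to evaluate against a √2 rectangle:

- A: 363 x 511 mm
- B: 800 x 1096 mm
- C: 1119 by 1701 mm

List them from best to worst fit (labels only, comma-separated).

A: 511/363 ≈ 1.408 → |1.408 − 1.414| = 0.006
B: 1096/800 ≈ 1.370 → |1.370 − 1.414| = 0.044
C: 1701/1119 ≈ 1.520 → |1.520 − 1.414| = 0.106

A, B, C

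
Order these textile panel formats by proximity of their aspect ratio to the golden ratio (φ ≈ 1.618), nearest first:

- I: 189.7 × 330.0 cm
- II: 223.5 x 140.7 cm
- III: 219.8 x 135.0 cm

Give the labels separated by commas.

III, II, I

Ratios: I = 330.0 / 189.7 ≈ 1.740; II = 223.5 / 140.7 ≈ 1.588; III = 219.8 / 135.0 ≈ 1.628.
|Δ from 1.618|: I 0.122; II 0.030; III 0.010.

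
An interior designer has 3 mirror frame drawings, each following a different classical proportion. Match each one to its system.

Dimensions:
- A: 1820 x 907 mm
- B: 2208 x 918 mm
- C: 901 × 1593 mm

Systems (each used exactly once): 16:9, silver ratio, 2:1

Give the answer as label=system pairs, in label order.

A=2:1, B=silver ratio, C=16:9

A = 1820/907 ≈ 2.007 → 2:1 (2.000)
B = 2208/918 ≈ 2.405 → silver ratio (2.414)
C = 1593/901 ≈ 1.768 → 16:9 (1.778)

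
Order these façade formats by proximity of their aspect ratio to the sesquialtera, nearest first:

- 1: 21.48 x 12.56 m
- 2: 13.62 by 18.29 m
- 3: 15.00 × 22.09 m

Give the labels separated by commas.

Ratios: 1 = 21.48 / 12.56 ≈ 1.710; 2 = 18.29 / 13.62 ≈ 1.343; 3 = 22.09 / 15.00 ≈ 1.473.
|Δ from 1.500|: 1 0.210; 2 0.157; 3 0.027.

3, 2, 1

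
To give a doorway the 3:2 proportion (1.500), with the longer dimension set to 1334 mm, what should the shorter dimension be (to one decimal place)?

889.3 mm

3:2 = 1.50000.
Shorter side = 1334 ÷ 1.50000 ≈ 889.333 → 889.3 mm.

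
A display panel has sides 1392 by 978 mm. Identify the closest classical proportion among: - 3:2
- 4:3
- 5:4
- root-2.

root-2

1392/978 ≈ 1.423. Nearest candidates are root-2 (1.414, off by 0.009) and 3:2 (1.500, off by 0.077).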